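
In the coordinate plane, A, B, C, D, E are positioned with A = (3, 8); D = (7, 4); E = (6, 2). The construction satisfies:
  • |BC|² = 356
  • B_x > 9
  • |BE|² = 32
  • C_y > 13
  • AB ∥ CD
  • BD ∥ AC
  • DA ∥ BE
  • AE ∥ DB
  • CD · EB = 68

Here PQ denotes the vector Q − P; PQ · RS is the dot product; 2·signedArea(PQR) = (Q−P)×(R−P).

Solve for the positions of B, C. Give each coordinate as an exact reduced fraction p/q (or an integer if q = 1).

B = (10, -2)
C = (0, 14)

1. B_x = 10  [DA ∥ BE ∩ AE ∥ DB]
2. B_y = -2  [DA ∥ BE ∩ AE ∥ DB]
   → B = (10, -2)
3. C_x = 0  [AB ∥ CD ∩ BD ∥ AC]
4. C_y = 14  [AB ∥ CD ∩ BD ∥ AC]
   → C = (0, 14)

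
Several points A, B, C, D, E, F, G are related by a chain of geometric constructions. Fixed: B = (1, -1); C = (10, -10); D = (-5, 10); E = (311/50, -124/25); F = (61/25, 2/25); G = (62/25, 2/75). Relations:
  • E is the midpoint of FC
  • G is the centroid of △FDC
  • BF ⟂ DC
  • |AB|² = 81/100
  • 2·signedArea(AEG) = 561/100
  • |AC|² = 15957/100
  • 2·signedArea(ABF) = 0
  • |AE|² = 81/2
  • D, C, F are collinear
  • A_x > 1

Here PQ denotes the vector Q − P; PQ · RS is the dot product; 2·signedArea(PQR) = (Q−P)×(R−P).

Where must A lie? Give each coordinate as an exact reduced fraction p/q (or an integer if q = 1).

A = (43/25, -23/50)

1. A_x = 43/25  [2·signedArea(ABF) = 0 ∩ 2·signedArea(AEG) = 561/100]
2. A_y = -23/50  [2·signedArea(ABF) = 0 ∩ 2·signedArea(AEG) = 561/100]
   → A = (43/25, -23/50)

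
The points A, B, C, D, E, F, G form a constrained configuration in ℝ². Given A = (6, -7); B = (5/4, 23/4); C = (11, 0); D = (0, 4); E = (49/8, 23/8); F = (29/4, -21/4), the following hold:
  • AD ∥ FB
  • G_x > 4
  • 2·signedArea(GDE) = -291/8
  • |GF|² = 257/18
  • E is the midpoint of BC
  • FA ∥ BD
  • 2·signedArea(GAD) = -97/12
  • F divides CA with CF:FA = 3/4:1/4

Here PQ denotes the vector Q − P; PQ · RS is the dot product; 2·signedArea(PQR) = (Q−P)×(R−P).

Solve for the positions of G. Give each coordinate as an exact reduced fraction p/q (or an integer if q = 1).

1. G_x = 53/12  [2·signedArea(GDE) = -291/8 ∩ 2·signedArea(GAD) = -97/12]
2. G_y = -11/4  [2·signedArea(GDE) = -291/8 ∩ 2·signedArea(GAD) = -97/12]
   → G = (53/12, -11/4)

G = (53/12, -11/4)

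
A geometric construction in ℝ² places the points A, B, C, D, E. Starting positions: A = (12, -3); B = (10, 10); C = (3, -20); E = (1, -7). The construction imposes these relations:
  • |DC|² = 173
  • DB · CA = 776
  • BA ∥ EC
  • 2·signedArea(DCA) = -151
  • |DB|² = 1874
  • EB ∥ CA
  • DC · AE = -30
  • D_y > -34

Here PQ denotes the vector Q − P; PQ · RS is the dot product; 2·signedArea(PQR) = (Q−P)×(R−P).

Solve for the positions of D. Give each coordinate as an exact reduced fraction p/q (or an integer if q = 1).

1. D_x = 5  [DB · CA = 776 ∩ 2·signedArea(DCA) = -151]
2. D_y = -33  [DB · CA = 776 ∩ 2·signedArea(DCA) = -151]
   → D = (5, -33)

D = (5, -33)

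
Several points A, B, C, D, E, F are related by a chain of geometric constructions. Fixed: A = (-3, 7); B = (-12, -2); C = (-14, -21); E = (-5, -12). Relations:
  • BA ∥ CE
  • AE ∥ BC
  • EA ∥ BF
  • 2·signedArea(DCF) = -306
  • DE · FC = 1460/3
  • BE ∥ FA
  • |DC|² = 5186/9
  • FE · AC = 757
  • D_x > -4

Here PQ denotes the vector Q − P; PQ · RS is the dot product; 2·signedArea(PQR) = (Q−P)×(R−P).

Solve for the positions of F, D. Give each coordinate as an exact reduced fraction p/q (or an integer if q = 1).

D = (-11/3, 2/3)
F = (-10, 17)

1. F_x = -10  [BE ∥ FA ∩ EA ∥ BF]
2. F_y = 17  [BE ∥ FA ∩ EA ∥ BF]
   → F = (-10, 17)
3. D_x = -11/3  [DE · FC = 1460/3 ∩ 2·signedArea(DCF) = -306]
4. D_y = 2/3  [DE · FC = 1460/3 ∩ 2·signedArea(DCF) = -306]
   → D = (-11/3, 2/3)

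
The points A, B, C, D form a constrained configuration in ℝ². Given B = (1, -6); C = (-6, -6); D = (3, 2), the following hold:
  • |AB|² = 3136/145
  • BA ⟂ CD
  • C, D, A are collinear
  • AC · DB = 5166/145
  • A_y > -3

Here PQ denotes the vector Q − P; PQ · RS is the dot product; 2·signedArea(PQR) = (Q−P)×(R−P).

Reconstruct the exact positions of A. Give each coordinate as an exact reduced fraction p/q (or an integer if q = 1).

A = (-303/145, -366/145)

1. A_x = -303/145  [C, D, A are collinear ∩ BA ⟂ CD]
2. A_y = -366/145  [C, D, A are collinear ∩ BA ⟂ CD]
   → A = (-303/145, -366/145)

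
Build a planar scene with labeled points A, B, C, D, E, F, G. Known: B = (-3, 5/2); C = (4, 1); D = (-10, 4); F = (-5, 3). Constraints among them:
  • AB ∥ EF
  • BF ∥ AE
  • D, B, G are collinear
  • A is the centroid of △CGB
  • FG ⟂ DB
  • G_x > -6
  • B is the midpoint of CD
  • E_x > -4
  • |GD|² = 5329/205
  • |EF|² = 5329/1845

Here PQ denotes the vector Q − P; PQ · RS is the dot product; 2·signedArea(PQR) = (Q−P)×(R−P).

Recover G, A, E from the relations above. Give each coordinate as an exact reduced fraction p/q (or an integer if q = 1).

A = (-823/615, 879/410)
E = (-2053/615, 542/205)
G = (-1028/205, 601/205)

1. G_x = -1028/205  [D, B, G are collinear ∩ FG ⟂ DB]
2. G_y = 601/205  [D, B, G are collinear ∩ FG ⟂ DB]
   → G = (-1028/205, 601/205)
3. A_x = -823/615  [A is the centroid of △CGB]
4. A_y = 879/410  [A is the centroid of △CGB]
   → A = (-823/615, 879/410)
5. E_x = -2053/615  [AB ∥ EF ∩ BF ∥ AE]
6. E_y = 542/205  [AB ∥ EF ∩ BF ∥ AE]
   → E = (-2053/615, 542/205)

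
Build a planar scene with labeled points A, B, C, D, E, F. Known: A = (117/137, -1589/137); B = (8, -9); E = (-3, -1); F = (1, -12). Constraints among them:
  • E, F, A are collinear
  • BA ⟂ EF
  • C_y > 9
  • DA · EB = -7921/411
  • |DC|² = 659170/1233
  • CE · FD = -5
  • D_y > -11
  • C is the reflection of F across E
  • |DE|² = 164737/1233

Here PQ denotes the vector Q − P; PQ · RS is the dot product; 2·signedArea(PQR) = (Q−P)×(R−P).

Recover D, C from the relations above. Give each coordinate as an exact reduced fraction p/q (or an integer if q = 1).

C = (-7, 10)
D = (1330/411, -4411/411)

1. C_x = -7  [C is the reflection of F across E]
2. C_y = 10  [C is the reflection of F across E]
   → C = (-7, 10)
3. D_x = 1330/411  [DA · EB = -7921/411 ∩ CE · FD = -5]
4. D_y = -4411/411  [DA · EB = -7921/411 ∩ CE · FD = -5]
   → D = (1330/411, -4411/411)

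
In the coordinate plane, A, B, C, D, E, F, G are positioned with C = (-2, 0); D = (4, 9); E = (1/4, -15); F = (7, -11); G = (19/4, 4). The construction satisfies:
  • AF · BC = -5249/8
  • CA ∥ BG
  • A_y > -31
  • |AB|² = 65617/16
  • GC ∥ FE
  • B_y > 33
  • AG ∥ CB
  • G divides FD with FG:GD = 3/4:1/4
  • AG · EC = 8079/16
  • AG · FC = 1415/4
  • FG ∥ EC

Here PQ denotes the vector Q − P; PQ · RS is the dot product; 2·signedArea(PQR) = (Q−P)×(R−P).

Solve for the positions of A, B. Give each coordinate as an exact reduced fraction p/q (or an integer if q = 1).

1. A_x = 5/2  [AG · FC = 1415/4 ∩ AG · EC = 8079/16]
2. A_y = -30  [AG · FC = 1415/4 ∩ AG · EC = 8079/16]
   → A = (5/2, -30)
3. B_x = 1/4  [CA ∥ BG ∩ AG ∥ CB]
4. B_y = 34  [CA ∥ BG ∩ AG ∥ CB]
   → B = (1/4, 34)

A = (5/2, -30)
B = (1/4, 34)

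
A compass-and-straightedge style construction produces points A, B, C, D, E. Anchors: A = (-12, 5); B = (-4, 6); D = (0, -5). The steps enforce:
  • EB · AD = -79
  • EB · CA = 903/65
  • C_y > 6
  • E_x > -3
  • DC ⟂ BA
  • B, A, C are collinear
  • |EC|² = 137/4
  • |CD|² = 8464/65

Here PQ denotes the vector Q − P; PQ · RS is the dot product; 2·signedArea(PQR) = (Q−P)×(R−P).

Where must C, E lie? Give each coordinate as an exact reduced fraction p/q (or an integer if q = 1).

C = (-92/65, 411/65)
E = (-2, 1/2)

1. C_x = -92/65  [B, A, C are collinear ∩ DC ⟂ BA]
2. C_y = 411/65  [B, A, C are collinear ∩ DC ⟂ BA]
   → C = (-92/65, 411/65)
3. E_x = -2  [EB · AD = -79 ∩ EB · CA = 903/65]
4. E_y = 1/2  [EB · AD = -79 ∩ EB · CA = 903/65]
   → E = (-2, 1/2)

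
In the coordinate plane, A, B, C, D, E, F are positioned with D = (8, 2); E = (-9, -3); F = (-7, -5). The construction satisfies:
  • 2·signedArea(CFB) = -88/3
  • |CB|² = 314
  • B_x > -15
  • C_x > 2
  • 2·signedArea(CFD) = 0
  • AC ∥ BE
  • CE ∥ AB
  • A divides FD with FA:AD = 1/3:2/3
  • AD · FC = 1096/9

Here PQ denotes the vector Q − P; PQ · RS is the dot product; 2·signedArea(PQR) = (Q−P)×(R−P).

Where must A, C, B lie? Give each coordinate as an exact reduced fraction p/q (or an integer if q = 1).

1. A_x = -2  [A divides FD with FA:AD = 1/3:2/3]
2. A_y = -8/3  [A divides FD with FA:AD = 1/3:2/3]
   → A = (-2, -8/3)
3. C_x = 3  [2·signedArea(CFD) = 0 ∩ AD · FC = 1096/9]
4. C_y = -1/3  [2·signedArea(CFD) = 0 ∩ AD · FC = 1096/9]
   → C = (3, -1/3)
5. B_x = -14  [AC ∥ BE ∩ CE ∥ AB]
6. B_y = -16/3  [AC ∥ BE ∩ CE ∥ AB]
   → B = (-14, -16/3)

A = (-2, -8/3)
B = (-14, -16/3)
C = (3, -1/3)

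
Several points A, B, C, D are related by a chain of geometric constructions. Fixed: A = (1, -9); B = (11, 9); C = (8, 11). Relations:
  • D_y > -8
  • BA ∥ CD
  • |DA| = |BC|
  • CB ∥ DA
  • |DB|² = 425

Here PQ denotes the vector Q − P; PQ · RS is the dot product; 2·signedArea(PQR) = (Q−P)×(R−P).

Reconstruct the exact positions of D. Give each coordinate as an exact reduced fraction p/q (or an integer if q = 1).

1. D_x = -2  [CB ∥ DA ∩ BA ∥ CD]
2. D_y = -7  [CB ∥ DA ∩ BA ∥ CD]
   → D = (-2, -7)

D = (-2, -7)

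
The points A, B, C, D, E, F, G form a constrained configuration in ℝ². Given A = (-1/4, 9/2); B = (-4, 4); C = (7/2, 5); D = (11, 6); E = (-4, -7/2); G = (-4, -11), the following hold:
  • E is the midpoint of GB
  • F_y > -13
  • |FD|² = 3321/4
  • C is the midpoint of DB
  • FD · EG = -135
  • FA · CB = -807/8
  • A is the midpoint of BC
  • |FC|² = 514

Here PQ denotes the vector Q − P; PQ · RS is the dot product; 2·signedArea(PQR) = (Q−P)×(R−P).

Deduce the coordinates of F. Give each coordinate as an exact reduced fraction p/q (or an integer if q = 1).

1. F_x = -23/2  [FA · CB = -807/8 ∩ FD · EG = -135]
2. F_y = -12  [FA · CB = -807/8 ∩ FD · EG = -135]
   → F = (-23/2, -12)

F = (-23/2, -12)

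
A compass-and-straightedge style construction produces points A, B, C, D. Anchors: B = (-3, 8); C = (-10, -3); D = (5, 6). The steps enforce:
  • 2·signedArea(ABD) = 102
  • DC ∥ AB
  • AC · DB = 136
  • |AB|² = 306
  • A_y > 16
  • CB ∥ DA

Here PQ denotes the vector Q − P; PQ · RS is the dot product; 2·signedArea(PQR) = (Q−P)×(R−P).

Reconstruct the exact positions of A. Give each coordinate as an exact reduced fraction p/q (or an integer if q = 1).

1. A_x = 12  [DC ∥ AB ∩ CB ∥ DA]
2. A_y = 17  [DC ∥ AB ∩ CB ∥ DA]
   → A = (12, 17)

A = (12, 17)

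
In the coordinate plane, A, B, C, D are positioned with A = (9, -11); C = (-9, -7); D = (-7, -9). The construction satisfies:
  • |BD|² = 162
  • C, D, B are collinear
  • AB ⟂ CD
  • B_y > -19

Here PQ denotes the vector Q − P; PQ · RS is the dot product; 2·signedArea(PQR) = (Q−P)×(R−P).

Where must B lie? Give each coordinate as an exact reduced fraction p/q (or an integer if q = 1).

B = (2, -18)

1. B_x = 2  [C, D, B are collinear ∩ AB ⟂ CD]
2. B_y = -18  [C, D, B are collinear ∩ AB ⟂ CD]
   → B = (2, -18)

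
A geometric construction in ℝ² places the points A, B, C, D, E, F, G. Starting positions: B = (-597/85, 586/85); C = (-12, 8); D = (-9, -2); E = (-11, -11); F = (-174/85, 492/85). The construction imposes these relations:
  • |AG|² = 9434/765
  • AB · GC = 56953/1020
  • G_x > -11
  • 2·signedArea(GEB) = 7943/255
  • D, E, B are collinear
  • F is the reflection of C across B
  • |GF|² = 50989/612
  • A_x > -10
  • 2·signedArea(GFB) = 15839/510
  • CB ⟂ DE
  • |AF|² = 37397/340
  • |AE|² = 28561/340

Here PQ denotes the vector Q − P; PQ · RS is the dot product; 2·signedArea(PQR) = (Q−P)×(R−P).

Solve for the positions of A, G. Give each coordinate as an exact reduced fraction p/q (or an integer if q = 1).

A = (-766/85, -349/170)
G = (-2551/255, 671/510)

1. G_x = -2551/255  [2·signedArea(GFB) = 15839/510 ∩ 2·signedArea(GEB) = 7943/255]
2. G_y = 671/510  [2·signedArea(GFB) = 15839/510 ∩ 2·signedArea(GEB) = 7943/255]
   → G = (-2551/255, 671/510)
3. A_x = -766/85  [line 509/255·x + -3409/510·y + 4351/1020 = 0 ∩ |AE|² = 28561/340]
4. A_y = -349/170  [line 509/255·x + -3409/510·y + 4351/1020 = 0 ∩ |AE|² = 28561/340]
   → A = (-766/85, -349/170)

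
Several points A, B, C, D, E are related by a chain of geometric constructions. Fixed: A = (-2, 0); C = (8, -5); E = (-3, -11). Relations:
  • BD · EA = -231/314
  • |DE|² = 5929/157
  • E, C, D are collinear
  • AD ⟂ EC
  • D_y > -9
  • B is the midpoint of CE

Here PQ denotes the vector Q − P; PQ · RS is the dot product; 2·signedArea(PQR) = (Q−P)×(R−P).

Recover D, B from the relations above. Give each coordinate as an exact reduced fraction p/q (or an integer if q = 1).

1. D_x = 376/157  [E, C, D are collinear ∩ AD ⟂ EC]
2. D_y = -1265/157  [E, C, D are collinear ∩ AD ⟂ EC]
   → D = (376/157, -1265/157)
3. B_x = 5/2  [B is the midpoint of CE]
4. B_y = -8  [B is the midpoint of CE]
   → B = (5/2, -8)

B = (5/2, -8)
D = (376/157, -1265/157)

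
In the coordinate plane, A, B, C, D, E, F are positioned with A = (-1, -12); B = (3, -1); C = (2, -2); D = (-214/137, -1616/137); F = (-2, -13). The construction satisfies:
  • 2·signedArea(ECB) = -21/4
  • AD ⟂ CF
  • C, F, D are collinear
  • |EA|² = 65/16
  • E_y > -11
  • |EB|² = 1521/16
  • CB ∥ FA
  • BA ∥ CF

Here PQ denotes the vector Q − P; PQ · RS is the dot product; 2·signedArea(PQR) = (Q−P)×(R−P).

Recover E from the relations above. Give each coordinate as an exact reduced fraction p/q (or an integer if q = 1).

E = (-3/4, -10)

1. E_x = -3/4  [line -1·x + 1·y + 37/4 = 0 ∩ |EA|² = 65/16]
2. E_y = -10  [line -1·x + 1·y + 37/4 = 0 ∩ |EA|² = 65/16]
   → E = (-3/4, -10)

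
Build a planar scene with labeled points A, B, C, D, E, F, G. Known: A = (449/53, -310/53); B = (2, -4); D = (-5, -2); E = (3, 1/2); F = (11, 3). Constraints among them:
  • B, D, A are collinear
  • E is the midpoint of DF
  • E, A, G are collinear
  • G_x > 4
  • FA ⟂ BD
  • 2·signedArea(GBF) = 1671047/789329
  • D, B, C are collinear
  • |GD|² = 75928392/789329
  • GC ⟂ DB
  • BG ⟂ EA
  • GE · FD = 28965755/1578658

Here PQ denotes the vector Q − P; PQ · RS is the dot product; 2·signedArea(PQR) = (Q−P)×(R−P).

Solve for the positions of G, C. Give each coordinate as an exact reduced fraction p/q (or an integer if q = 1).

C = (3118385/789329, -3597238/789329)
G = (3788117/789329, -1253176/789329)

1. G_x = 3788117/789329  [E, A, G are collinear ∩ BG ⟂ EA]
2. G_y = -1253176/789329  [E, A, G are collinear ∩ BG ⟂ EA]
   → G = (3788117/789329, -1253176/789329)
3. C_x = 3118385/789329  [D, B, C are collinear ∩ GC ⟂ DB]
4. C_y = -3597238/789329  [D, B, C are collinear ∩ GC ⟂ DB]
   → C = (3118385/789329, -3597238/789329)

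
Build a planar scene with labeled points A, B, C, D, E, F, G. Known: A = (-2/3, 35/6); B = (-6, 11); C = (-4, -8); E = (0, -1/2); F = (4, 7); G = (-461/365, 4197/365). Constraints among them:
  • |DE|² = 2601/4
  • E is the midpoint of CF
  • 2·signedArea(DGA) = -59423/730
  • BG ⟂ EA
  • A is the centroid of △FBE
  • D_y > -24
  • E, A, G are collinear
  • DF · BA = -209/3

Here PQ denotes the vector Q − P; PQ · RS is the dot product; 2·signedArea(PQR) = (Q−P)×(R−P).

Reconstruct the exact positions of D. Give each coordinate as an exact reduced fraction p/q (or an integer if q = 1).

1. D_x = -12  [2·signedArea(DGA) = -59423/730 ∩ DF · BA = -209/3]
2. D_y = -23  [2·signedArea(DGA) = -59423/730 ∩ DF · BA = -209/3]
   → D = (-12, -23)

D = (-12, -23)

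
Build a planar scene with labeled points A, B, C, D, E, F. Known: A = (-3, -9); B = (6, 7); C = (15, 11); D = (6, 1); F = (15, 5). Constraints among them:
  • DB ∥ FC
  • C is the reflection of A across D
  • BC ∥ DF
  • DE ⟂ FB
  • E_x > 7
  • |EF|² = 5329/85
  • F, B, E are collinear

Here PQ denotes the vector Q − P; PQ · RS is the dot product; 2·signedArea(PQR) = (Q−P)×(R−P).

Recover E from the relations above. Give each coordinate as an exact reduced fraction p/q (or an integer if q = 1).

E = (618/85, 571/85)

1. E_x = 618/85  [F, B, E are collinear ∩ DE ⟂ FB]
2. E_y = 571/85  [F, B, E are collinear ∩ DE ⟂ FB]
   → E = (618/85, 571/85)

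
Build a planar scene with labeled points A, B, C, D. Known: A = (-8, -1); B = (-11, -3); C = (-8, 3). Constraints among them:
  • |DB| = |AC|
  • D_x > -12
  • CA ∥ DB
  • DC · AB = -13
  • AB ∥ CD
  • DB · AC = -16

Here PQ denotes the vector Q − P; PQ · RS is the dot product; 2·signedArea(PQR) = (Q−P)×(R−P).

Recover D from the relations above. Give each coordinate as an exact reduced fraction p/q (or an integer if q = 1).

1. D_x = -11  [CA ∥ DB ∩ AB ∥ CD]
2. D_y = 1  [CA ∥ DB ∩ AB ∥ CD]
   → D = (-11, 1)

D = (-11, 1)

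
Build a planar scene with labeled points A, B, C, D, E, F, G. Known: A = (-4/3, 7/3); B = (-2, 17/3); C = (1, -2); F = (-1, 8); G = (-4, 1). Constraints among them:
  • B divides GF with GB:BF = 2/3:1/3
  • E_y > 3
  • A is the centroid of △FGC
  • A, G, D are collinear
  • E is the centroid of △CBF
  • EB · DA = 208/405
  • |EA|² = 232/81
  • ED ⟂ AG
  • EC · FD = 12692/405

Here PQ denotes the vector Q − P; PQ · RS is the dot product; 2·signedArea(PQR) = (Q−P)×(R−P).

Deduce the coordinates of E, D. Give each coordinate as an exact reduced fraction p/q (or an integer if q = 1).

D = (-8/45, 131/45)
E = (-2/3, 35/9)

1. E_x = -2/3  [E is the centroid of △CBF]
2. E_y = 35/9  [E is the centroid of △CBF]
   → E = (-2/3, 35/9)
3. D_x = -8/45  [A, G, D are collinear ∩ ED ⟂ AG]
4. D_y = 131/45  [A, G, D are collinear ∩ ED ⟂ AG]
   → D = (-8/45, 131/45)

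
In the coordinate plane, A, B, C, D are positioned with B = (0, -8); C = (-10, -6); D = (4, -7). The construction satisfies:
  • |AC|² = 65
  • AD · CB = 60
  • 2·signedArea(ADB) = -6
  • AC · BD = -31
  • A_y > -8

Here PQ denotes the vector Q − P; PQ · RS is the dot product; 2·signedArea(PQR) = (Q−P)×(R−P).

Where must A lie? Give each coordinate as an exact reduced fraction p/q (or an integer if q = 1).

1. A_x = -2  [AC · BD = -31 ∩ AD · CB = 60]
2. A_y = -7  [AC · BD = -31 ∩ AD · CB = 60]
   → A = (-2, -7)

A = (-2, -7)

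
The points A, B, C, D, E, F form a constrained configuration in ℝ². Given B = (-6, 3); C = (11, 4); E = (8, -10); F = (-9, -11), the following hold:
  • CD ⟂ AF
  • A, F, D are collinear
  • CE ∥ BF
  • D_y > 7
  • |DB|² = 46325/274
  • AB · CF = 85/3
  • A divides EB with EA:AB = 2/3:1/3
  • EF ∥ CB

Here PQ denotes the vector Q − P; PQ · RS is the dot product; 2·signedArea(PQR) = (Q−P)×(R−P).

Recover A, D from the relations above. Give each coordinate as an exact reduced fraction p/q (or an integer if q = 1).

A = (-4/3, -4/3)
D = (1651/274, 2177/274)

1. A_x = -4/3  [A divides EB with EA:AB = 2/3:1/3]
2. A_y = -4/3  [A divides EB with EA:AB = 2/3:1/3]
   → A = (-4/3, -4/3)
3. D_x = 1651/274  [A, F, D are collinear ∩ CD ⟂ AF]
4. D_y = 2177/274  [A, F, D are collinear ∩ CD ⟂ AF]
   → D = (1651/274, 2177/274)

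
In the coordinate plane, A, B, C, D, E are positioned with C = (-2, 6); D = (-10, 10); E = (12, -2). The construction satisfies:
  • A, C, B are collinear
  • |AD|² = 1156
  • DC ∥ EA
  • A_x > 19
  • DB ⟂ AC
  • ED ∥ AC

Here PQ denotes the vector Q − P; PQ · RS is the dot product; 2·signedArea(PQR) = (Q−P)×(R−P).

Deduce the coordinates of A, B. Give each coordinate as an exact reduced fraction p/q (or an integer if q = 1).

1. A_x = 20  [ED ∥ AC ∩ DC ∥ EA]
2. A_y = -6  [ED ∥ AC ∩ DC ∥ EA]
   → A = (20, -6)
3. B_x = -1546/157  [A, C, B are collinear ∩ DB ⟂ AC]
4. B_y = 1614/157  [A, C, B are collinear ∩ DB ⟂ AC]
   → B = (-1546/157, 1614/157)

A = (20, -6)
B = (-1546/157, 1614/157)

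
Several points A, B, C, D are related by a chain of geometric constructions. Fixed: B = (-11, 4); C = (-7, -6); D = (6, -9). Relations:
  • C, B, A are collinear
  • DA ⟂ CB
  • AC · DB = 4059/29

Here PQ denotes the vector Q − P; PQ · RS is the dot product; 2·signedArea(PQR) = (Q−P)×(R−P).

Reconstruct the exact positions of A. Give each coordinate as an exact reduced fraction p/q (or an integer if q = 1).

1. A_x = -121/29  [C, B, A are collinear ∩ DA ⟂ CB]
2. A_y = -379/29  [C, B, A are collinear ∩ DA ⟂ CB]
   → A = (-121/29, -379/29)

A = (-121/29, -379/29)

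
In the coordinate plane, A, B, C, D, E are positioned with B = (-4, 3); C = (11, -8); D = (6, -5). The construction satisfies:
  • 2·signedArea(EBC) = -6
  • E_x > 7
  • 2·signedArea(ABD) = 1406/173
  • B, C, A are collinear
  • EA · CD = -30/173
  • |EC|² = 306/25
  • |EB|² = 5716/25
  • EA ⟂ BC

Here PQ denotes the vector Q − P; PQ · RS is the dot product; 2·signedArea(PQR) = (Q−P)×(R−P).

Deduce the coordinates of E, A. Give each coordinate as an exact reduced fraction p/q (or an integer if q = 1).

A = (1417/173, -5138/865)
E = (8, -31/5)

1. E_x = 8  [line 11·x + 15·y + 5 = 0 ∩ |EB|² = 5716/25]
2. E_y = -31/5  [line 11·x + 15·y + 5 = 0 ∩ |EB|² = 5716/25]
   → E = (8, -31/5)
3. A_x = 1417/173  [B, C, A are collinear ∩ EA ⟂ BC]
4. A_y = -5138/865  [B, C, A are collinear ∩ EA ⟂ BC]
   → A = (1417/173, -5138/865)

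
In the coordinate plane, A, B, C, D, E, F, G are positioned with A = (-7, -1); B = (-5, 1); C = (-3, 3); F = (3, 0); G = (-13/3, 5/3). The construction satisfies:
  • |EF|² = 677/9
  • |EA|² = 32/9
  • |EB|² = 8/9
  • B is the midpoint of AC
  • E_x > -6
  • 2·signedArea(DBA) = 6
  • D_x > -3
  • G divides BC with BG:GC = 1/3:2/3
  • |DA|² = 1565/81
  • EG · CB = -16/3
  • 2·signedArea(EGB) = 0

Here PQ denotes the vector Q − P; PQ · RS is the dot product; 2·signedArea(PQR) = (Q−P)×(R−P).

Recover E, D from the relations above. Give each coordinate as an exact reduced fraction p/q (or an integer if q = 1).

1. E_x = -17/3  [2·signedArea(EGB) = 0 ∩ EG · CB = -16/3]
2. E_y = 1/3  [2·signedArea(EGB) = 0 ∩ EG · CB = -16/3]
   → E = (-17/3, 1/3)
3. D_x = -25/9  [line 2·x + -2·y + 6 = 0 ∩ |DA|² = 1565/81]
4. D_y = 2/9  [line 2·x + -2·y + 6 = 0 ∩ |DA|² = 1565/81]
   → D = (-25/9, 2/9)

D = (-25/9, 2/9)
E = (-17/3, 1/3)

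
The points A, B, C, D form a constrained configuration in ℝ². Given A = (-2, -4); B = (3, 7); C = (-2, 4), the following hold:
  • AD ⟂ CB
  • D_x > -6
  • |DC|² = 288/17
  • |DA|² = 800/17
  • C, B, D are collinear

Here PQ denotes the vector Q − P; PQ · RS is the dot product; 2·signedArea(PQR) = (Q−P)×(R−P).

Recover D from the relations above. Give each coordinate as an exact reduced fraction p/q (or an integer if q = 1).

1. D_x = -94/17  [C, B, D are collinear ∩ AD ⟂ CB]
2. D_y = 32/17  [C, B, D are collinear ∩ AD ⟂ CB]
   → D = (-94/17, 32/17)

D = (-94/17, 32/17)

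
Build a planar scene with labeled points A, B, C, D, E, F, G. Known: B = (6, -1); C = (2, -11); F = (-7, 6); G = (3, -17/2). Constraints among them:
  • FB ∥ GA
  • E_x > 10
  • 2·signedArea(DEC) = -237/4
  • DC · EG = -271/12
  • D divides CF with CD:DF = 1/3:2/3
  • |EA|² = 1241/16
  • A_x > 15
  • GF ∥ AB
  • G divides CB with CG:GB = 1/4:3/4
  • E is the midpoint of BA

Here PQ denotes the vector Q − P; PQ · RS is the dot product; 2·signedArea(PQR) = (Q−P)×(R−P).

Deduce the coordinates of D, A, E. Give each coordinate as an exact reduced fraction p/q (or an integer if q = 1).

1. D_x = -1  [D divides CF with CD:DF = 1/3:2/3]
2. D_y = -16/3  [D divides CF with CD:DF = 1/3:2/3]
   → D = (-1, -16/3)
3. A_x = 16  [GF ∥ AB ∩ FB ∥ GA]
4. A_y = -31/2  [GF ∥ AB ∩ FB ∥ GA]
   → A = (16, -31/2)
5. E_x = 11  [E is the midpoint of BA]
6. E_y = -33/4  [E is the midpoint of BA]
   → E = (11, -33/4)

A = (16, -31/2)
D = (-1, -16/3)
E = (11, -33/4)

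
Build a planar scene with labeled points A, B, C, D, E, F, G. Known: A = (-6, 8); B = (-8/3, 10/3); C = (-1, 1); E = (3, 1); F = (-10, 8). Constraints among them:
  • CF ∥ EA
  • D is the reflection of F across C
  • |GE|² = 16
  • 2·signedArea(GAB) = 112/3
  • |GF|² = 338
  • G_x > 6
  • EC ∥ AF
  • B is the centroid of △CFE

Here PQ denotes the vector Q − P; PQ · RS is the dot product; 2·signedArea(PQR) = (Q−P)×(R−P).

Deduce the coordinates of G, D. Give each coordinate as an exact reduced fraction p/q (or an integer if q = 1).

1. G_x = 7  [line 14/3·x + 10/3·y + -36 = 0 ∩ |GF|² = 338]
2. G_y = 1  [line 14/3·x + 10/3·y + -36 = 0 ∩ |GF|² = 338]
   → G = (7, 1)
3. D_x = 8  [D is the reflection of F across C]
4. D_y = -6  [D is the reflection of F across C]
   → D = (8, -6)

D = (8, -6)
G = (7, 1)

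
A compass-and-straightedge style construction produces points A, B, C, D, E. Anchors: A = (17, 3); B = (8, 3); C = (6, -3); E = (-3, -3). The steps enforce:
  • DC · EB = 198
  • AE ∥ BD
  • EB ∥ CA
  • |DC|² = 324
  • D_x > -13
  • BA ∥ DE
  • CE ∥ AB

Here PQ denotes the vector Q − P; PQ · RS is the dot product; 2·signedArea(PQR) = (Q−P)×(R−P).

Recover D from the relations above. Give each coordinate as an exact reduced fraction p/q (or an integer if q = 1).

1. D_x = -12  [BA ∥ DE ∩ AE ∥ BD]
2. D_y = -3  [BA ∥ DE ∩ AE ∥ BD]
   → D = (-12, -3)

D = (-12, -3)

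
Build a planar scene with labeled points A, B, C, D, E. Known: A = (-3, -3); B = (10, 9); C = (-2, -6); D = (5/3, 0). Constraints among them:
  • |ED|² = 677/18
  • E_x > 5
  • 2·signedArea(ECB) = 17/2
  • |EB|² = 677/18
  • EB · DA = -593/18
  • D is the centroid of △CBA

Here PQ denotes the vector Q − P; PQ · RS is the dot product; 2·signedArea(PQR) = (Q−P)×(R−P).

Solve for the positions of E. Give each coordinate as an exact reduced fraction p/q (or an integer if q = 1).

E = (35/6, 9/2)

1. E_x = 35/6  [2·signedArea(ECB) = 17/2 ∩ EB · DA = -593/18]
2. E_y = 9/2  [2·signedArea(ECB) = 17/2 ∩ EB · DA = -593/18]
   → E = (35/6, 9/2)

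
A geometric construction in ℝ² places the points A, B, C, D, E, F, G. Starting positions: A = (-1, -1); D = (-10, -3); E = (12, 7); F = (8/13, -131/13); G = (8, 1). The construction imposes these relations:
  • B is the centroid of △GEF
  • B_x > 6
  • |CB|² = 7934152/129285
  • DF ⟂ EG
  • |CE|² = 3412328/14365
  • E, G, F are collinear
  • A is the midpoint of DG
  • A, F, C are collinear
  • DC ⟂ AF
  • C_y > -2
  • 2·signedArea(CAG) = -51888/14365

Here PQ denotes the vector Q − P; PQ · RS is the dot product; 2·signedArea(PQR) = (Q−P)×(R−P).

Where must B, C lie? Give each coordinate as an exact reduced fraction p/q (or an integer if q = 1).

1. B_x = 268/39  [B is the centroid of △GEF]
2. B_y = -9/13  [B is the centroid of △GEF]
   → B = (268/39, -9/13)
3. C_x = -13378/14365  [A, F, C are collinear ∩ DC ⟂ AF]
4. C_y = -19911/14365  [A, F, C are collinear ∩ DC ⟂ AF]
   → C = (-13378/14365, -19911/14365)

B = (268/39, -9/13)
C = (-13378/14365, -19911/14365)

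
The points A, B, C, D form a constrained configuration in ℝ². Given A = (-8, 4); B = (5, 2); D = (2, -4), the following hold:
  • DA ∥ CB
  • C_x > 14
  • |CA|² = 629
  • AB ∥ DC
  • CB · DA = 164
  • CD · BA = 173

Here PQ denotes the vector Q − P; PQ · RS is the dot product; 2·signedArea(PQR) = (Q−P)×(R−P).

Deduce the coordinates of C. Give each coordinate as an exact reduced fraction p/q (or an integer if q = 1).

1. C_x = 15  [DA ∥ CB ∩ AB ∥ DC]
2. C_y = -6  [DA ∥ CB ∩ AB ∥ DC]
   → C = (15, -6)

C = (15, -6)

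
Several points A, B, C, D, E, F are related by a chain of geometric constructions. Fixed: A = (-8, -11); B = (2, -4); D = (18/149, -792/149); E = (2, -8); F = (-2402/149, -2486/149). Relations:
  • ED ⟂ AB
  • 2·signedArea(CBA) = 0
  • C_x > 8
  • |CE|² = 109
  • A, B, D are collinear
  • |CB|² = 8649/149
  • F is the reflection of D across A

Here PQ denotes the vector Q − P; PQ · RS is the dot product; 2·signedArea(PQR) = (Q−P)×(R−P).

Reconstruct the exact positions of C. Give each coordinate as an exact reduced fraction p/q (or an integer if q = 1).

C = (1228/149, 55/149)

1. C_x = 1228/149  [line 7·x + -10·y + -54 = 0 ∩ |CE|² = 109]
2. C_y = 55/149  [line 7·x + -10·y + -54 = 0 ∩ |CE|² = 109]
   → C = (1228/149, 55/149)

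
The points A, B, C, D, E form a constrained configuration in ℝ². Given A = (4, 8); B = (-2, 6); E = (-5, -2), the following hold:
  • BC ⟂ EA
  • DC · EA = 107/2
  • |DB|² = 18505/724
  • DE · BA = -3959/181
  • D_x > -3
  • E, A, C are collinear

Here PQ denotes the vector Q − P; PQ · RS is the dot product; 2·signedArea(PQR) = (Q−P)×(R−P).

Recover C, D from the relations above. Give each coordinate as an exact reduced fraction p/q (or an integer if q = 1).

1. C_x = 58/181  [E, A, C are collinear ∩ BC ⟂ EA]
2. C_y = 708/181  [E, A, C are collinear ∩ BC ⟂ EA]
   → C = (58/181, 708/181)
3. D_x = -847/362  [DE · BA = -3959/181 ∩ DC · EA = 107/2]
4. D_y = 173/181  [DE · BA = -3959/181 ∩ DC · EA = 107/2]
   → D = (-847/362, 173/181)

C = (58/181, 708/181)
D = (-847/362, 173/181)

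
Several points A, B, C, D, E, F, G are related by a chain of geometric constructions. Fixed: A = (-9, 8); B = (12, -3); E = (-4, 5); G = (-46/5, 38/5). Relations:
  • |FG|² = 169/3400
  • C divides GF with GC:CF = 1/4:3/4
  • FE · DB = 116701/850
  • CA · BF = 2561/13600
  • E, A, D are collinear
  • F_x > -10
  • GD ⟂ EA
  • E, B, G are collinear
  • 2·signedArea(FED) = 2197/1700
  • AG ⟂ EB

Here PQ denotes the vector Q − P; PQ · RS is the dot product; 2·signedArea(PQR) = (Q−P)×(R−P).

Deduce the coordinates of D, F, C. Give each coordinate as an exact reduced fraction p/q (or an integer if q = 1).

C = (-12473/1360, 10401/1360)
D = (-305/34, 1357/170)
F = (-3089/340, 2649/340)

1. D_x = -305/34  [E, A, D are collinear ∩ GD ⟂ EA]
2. D_y = 1357/170  [E, A, D are collinear ∩ GD ⟂ EA]
   → D = (-305/34, 1357/170)
3. F_x = -3089/340  [FE · DB = 116701/850 ∩ 2·signedArea(FED) = 2197/1700]
4. F_y = 2649/340  [FE · DB = 116701/850 ∩ 2·signedArea(FED) = 2197/1700]
   → F = (-3089/340, 2649/340)
5. C_x = -12473/1360  [C divides GF with GC:CF = 1/4:3/4]
6. C_y = 10401/1360  [C divides GF with GC:CF = 1/4:3/4]
   → C = (-12473/1360, 10401/1360)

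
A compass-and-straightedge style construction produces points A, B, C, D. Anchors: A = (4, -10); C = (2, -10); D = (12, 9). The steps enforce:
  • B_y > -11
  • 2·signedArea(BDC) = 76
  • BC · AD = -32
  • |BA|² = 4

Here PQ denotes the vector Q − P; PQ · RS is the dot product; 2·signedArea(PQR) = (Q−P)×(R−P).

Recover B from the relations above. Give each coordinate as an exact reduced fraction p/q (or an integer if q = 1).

1. B_x = 6  [2·signedArea(BDC) = 76 ∩ BC · AD = -32]
2. B_y = -10  [2·signedArea(BDC) = 76 ∩ BC · AD = -32]
   → B = (6, -10)

B = (6, -10)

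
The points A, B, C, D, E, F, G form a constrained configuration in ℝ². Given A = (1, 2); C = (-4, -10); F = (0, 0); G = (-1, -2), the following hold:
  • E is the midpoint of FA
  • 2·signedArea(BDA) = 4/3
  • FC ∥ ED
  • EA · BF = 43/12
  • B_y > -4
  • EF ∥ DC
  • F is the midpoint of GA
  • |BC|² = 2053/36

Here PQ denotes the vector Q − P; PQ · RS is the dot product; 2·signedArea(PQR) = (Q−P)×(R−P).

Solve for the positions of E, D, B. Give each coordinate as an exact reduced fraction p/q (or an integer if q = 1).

1. E_x = 1/2  [E is the midpoint of FA]
2. E_y = 1  [E is the midpoint of FA]
   → E = (1/2, 1)
3. D_x = -7/2  [EF ∥ DC ∩ FC ∥ ED]
4. D_y = -9  [EF ∥ DC ∩ FC ∥ ED]
   → D = (-7/2, -9)
5. B_x = -7/6  [2·signedArea(BDA) = 4/3 ∩ EA · BF = 43/12]
6. B_y = -3  [2·signedArea(BDA) = 4/3 ∩ EA · BF = 43/12]
   → B = (-7/6, -3)

B = (-7/6, -3)
D = (-7/2, -9)
E = (1/2, 1)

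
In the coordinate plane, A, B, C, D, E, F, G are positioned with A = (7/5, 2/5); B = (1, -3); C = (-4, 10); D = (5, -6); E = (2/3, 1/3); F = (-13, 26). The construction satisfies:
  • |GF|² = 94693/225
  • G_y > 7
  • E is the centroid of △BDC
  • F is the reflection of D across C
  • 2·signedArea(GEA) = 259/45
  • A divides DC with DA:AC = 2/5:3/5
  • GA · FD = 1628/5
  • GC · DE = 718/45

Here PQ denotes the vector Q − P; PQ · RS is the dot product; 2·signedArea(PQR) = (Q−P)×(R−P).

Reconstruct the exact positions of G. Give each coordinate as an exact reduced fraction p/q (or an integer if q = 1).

1. G_x = -53/15  [GA · FD = 1628/5 ∩ 2·signedArea(GEA) = 259/45]
2. G_y = 39/5  [GA · FD = 1628/5 ∩ 2·signedArea(GEA) = 259/45]
   → G = (-53/15, 39/5)

G = (-53/15, 39/5)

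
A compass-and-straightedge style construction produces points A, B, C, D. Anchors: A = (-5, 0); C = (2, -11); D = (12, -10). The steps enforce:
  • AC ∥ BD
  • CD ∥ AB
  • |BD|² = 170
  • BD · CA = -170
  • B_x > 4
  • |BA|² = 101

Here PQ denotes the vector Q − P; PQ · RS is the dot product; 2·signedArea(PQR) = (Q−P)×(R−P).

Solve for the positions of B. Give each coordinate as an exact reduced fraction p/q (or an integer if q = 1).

B = (5, 1)

1. B_x = 5  [AC ∥ BD ∩ CD ∥ AB]
2. B_y = 1  [AC ∥ BD ∩ CD ∥ AB]
   → B = (5, 1)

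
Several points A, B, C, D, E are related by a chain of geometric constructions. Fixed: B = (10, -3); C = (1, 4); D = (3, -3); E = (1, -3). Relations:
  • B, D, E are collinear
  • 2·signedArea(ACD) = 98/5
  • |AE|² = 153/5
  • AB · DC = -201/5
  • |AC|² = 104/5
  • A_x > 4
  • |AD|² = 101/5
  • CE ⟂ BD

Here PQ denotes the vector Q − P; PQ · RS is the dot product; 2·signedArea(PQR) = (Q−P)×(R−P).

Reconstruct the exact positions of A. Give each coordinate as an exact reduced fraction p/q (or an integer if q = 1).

1. A_x = 23/5  [2·signedArea(ACD) = 98/5 ∩ AB · DC = -201/5]
2. A_y = 6/5  [2·signedArea(ACD) = 98/5 ∩ AB · DC = -201/5]
   → A = (23/5, 6/5)

A = (23/5, 6/5)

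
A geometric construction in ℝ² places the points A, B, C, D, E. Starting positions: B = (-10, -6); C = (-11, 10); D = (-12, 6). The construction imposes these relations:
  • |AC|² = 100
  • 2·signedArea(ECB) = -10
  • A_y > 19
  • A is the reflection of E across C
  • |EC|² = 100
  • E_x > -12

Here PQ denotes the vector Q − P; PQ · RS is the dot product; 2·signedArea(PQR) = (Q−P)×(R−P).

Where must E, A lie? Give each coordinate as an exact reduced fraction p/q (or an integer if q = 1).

1. E_x = -11  [line 16·x + 1·y + 176 = 0 ∩ |EC|² = 100]
2. E_y = 0  [line 16·x + 1·y + 176 = 0 ∩ |EC|² = 100]
   → E = (-11, 0)
3. A_x = -11  [A is the reflection of E across C]
4. A_y = 20  [A is the reflection of E across C]
   → A = (-11, 20)

A = (-11, 20)
E = (-11, 0)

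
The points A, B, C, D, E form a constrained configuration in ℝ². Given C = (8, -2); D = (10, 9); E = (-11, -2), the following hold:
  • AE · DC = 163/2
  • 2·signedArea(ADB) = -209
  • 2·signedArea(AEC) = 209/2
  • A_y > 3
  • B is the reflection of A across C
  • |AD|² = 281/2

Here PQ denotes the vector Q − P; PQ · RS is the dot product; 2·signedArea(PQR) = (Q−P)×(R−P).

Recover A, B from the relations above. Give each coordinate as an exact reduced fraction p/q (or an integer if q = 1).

1. A_x = -1/2  [AE · DC = 163/2 ∩ 2·signedArea(AEC) = 209/2]
2. A_y = 7/2  [AE · DC = 163/2 ∩ 2·signedArea(AEC) = 209/2]
   → A = (-1/2, 7/2)
3. B_x = 33/2  [2·signedArea(ADB) = -209 ∩ B is the reflection of A across C]
4. B_y = -15/2  [2·signedArea(ADB) = -209 ∩ B is the reflection of A across C]
   → B = (33/2, -15/2)

A = (-1/2, 7/2)
B = (33/2, -15/2)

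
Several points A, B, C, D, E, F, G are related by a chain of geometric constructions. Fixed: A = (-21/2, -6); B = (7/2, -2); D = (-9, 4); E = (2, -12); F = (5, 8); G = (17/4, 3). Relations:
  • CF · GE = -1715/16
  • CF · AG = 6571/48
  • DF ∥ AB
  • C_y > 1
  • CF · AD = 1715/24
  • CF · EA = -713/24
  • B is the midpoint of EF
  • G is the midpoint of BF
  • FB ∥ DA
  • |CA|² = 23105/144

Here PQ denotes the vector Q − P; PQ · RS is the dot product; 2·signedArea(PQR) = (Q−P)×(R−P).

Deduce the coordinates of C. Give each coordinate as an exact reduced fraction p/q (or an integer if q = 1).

C = (-5/12, 5/3)

1. C_x = -5/12  [CF · GE = -1715/16 ∩ CF · EA = -713/24]
2. C_y = 5/3  [CF · GE = -1715/16 ∩ CF · EA = -713/24]
   → C = (-5/12, 5/3)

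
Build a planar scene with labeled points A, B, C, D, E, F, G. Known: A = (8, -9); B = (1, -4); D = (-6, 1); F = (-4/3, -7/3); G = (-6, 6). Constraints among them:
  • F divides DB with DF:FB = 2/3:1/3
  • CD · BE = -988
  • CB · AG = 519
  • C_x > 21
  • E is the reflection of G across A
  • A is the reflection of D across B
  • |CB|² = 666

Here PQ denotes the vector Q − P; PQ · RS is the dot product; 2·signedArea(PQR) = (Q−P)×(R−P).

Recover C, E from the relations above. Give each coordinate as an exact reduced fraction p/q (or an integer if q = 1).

1. C_x = 22  [line 14·x + -15·y + -593 = 0 ∩ |CB|² = 666]
2. C_y = -19  [line 14·x + -15·y + -593 = 0 ∩ |CB|² = 666]
   → C = (22, -19)
3. E_x = 22  [CD · BE = -988 ∩ E is the reflection of G across A]
4. E_y = -24  [CD · BE = -988 ∩ E is the reflection of G across A]
   → E = (22, -24)

C = (22, -19)
E = (22, -24)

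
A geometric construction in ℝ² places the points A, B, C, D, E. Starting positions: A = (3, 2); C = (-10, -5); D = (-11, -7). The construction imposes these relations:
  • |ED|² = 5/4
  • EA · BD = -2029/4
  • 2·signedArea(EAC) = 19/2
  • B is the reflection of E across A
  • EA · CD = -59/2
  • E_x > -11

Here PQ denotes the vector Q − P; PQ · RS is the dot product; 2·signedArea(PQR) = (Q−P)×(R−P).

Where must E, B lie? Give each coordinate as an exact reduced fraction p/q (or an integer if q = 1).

B = (33/2, 10)
E = (-21/2, -6)

1. E_x = -21/2  [2·signedArea(EAC) = 19/2 ∩ EA · CD = -59/2]
2. E_y = -6  [2·signedArea(EAC) = 19/2 ∩ EA · CD = -59/2]
   → E = (-21/2, -6)
3. B_x = 33/2  [B is the reflection of E across A]
4. B_y = 10  [B is the reflection of E across A]
   → B = (33/2, 10)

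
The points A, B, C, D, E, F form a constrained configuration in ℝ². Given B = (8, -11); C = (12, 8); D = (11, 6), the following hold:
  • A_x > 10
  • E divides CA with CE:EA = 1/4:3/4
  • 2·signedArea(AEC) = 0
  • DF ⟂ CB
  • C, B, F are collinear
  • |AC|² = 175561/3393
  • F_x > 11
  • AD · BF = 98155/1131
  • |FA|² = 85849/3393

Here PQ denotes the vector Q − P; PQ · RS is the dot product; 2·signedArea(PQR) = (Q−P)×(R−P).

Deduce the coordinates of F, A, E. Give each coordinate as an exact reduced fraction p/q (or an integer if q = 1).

1. F_x = 4356/377  [C, B, F are collinear ∩ DF ⟂ CB]
2. F_y = 2218/377  [C, B, F are collinear ∩ DF ⟂ CB]
   → F = (4356/377, 2218/377)
3. A_x = 11896/1131  [line -1340/377·x + -6365/377·y + 60635/1131 = 0 ∩ |AC|² = 175561/3393]
4. A_y = 1087/1131  [line -1340/377·x + -6365/377·y + 60635/1131 = 0 ∩ |AC|² = 175561/3393]
   → A = (11896/1131, 1087/1131)
5. E_x = 13153/1131  [2·signedArea(AEC) = 0 ∩ E divides CA with CE:EA = 1/4:3/4]
6. E_y = 28231/4524  [2·signedArea(AEC) = 0 ∩ E divides CA with CE:EA = 1/4:3/4]
   → E = (13153/1131, 28231/4524)

A = (11896/1131, 1087/1131)
E = (13153/1131, 28231/4524)
F = (4356/377, 2218/377)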